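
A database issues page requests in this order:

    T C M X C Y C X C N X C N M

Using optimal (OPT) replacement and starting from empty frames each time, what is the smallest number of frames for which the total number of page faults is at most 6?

f=1: 14 faults
f=2: 9 faults
f=3: 7 faults
f=4: 6 faults
f=5: 6 faults
f=6: 6 faults
Smallest f with faults ≤ 6 is 4.

4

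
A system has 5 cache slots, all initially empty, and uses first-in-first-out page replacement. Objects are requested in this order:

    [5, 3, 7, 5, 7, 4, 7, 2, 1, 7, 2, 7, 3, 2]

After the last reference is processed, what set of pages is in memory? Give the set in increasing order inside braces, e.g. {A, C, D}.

5: fault, frames [5]
3: fault, frames [5, 3]
7: fault, frames [5, 3, 7]
5: hit
7: hit
4: fault, frames [5, 3, 7, 4]
7: hit
2: fault, frames [5, 3, 7, 4, 2]
1: fault, evict 5, frames [3, 7, 4, 2, 1]
7: hit
2: hit
7: hit
3: hit
2: hit

{1, 2, 3, 4, 7}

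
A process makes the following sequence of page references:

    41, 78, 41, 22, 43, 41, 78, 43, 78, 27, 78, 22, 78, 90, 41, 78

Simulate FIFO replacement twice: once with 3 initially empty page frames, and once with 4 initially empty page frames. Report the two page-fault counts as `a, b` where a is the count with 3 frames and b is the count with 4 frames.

3 frames: F F . F F F F . . F . F . F F F → 11 faults.
4 frames: F F . F F . . . . F . . . F F F → 8 faults.
8 < 11: adding a frame reduced faults, as is typical.

11, 8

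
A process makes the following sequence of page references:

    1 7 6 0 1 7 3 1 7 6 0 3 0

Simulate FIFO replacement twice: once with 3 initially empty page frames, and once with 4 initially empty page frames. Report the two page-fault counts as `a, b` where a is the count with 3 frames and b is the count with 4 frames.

9, 10

3 frames: F F F F F F F . . F F . . → 9 faults.
4 frames: F F F F . . F F F F F F . → 10 faults.
10 > 9: adding a frame increased faults — Belady's anomaly.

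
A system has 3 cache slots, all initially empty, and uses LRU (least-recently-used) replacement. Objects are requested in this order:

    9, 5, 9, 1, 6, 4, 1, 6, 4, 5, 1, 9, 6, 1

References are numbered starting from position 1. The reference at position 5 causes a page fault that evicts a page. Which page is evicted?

pos 1: 9: fault, frames [9]
pos 2: 5: fault, frames [9, 5]
pos 3: 9: hit
pos 4: 1: fault, frames [5, 9, 1]
pos 5: 6: fault, evict 5, frames [9, 1, 6]
At position 5, page 5 is evicted.

5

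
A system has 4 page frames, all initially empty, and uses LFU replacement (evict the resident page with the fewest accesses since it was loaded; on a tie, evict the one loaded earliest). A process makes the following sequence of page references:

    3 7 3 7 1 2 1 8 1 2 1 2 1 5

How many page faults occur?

3 → miss, frames {3}
7 → miss, frames {3,7}
3 → hit
7 → hit
1 → miss, frames {3,7,1}
2 → miss, frames {3,7,1,2}
1 → hit
8 → miss, evict 2, frames {3,7,1,8}
1 → hit
2 → miss, evict 8, frames {3,7,1,2}
1 → hit
2 → hit
1 → hit
5 → miss, evict 3, frames {7,1,2,5}
Page faults: 7.

7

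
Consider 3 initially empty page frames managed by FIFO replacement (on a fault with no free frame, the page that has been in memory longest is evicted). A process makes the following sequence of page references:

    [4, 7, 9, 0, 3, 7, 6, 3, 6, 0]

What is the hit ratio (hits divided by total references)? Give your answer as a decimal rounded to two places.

0.20

4 → fault, frames {4}
7 → fault, frames {4,7}
9 → fault, frames {4,7,9}
0 → fault, evict 4, frames {7,9,0}
3 → fault, evict 7, frames {9,0,3}
7 → fault, evict 9, frames {0,3,7}
6 → fault, evict 0, frames {3,7,6}
3 → hit
6 → hit
0 → fault, evict 3, frames {7,6,0}
Hits: 2 of 10 references → 2/10 = 0.2000.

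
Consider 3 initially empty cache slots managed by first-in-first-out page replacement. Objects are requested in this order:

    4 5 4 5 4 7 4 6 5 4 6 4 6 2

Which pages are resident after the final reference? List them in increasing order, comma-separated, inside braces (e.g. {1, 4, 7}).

{2, 4, 6}

4 -> fault, frames {4}
5 -> fault, frames {4,5}
4 -> hit
5 -> hit
4 -> hit
7 -> fault, frames {4,5,7}
4 -> hit
6 -> fault, evict 4, frames {5,7,6}
5 -> hit
4 -> fault, evict 5, frames {7,6,4}
6 -> hit
4 -> hit
6 -> hit
2 -> fault, evict 7, frames {6,4,2}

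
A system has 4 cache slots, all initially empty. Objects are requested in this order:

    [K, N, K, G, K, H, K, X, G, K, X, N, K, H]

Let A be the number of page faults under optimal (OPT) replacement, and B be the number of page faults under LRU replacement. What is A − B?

-1

Under OPT: F F . F . F . F . . . . . F → 6 faults.
Under LRU: F F . F . F . F . . . F . F → 7 faults.
A − B = 6 − 7 = -1.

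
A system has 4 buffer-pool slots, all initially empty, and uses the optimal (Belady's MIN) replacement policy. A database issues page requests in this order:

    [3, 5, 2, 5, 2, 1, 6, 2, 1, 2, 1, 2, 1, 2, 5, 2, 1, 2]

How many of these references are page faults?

5

3: miss, frames [3]
5: miss, frames [3, 5]
2: miss, frames [3, 5, 2]
5: hit
2: hit
1: miss, frames [3, 5, 2, 1]
6: miss, evict 3, frames [5, 2, 1, 6]
2: hit
1: hit
2: hit
1: hit
2: hit
1: hit
2: hit
5: hit
2: hit
1: hit
2: hit
Page faults: 5.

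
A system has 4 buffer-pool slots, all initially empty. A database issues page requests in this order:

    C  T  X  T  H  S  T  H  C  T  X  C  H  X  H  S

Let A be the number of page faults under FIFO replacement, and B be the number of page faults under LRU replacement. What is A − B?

Under FIFO: F F F . F F . . F F F . F . . F → 10 faults.
Under LRU: F F F . F F . . F . F . . . . F → 8 faults.
A − B = 10 − 8 = 2.

2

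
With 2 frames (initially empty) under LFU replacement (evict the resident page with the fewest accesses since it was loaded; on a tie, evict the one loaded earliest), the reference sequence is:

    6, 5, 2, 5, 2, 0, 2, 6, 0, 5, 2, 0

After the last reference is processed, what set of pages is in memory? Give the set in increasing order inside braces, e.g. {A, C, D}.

{0, 2}

6: miss, frames {6}
5: miss, frames {6,5}
2: miss, evict 6, frames {5,2}
5: hit
2: hit
0: miss, evict 5, frames {2,0}
2: hit
6: miss, evict 0, frames {2,6}
0: miss, evict 6, frames {2,0}
5: miss, evict 0, frames {2,5}
2: hit
0: miss, evict 5, frames {2,0}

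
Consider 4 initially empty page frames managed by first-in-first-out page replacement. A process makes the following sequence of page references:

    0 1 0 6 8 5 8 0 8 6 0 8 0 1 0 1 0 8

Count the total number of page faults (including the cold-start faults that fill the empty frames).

7

0: fault, frames {0}
1: fault, frames {0,1}
0: hit
6: fault, frames {0,1,6}
8: fault, frames {0,1,6,8}
5: fault, evict 0, frames {1,6,8,5}
8: hit
0: fault, evict 1, frames {6,8,5,0}
8: hit
6: hit
0: hit
8: hit
0: hit
1: fault, evict 6, frames {8,5,0,1}
0: hit
1: hit
0: hit
8: hit
Page faults: 7.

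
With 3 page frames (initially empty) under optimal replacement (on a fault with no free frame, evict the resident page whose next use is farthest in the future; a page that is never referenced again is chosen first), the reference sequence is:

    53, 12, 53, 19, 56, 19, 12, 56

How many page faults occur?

53 -> fault, frames [53]
12 -> fault, frames [53, 12]
53 -> hit
19 -> fault, frames [53, 12, 19]
56 -> fault, evict 53, frames [12, 19, 56]
19 -> hit
12 -> hit
56 -> hit
Page faults: 4.

4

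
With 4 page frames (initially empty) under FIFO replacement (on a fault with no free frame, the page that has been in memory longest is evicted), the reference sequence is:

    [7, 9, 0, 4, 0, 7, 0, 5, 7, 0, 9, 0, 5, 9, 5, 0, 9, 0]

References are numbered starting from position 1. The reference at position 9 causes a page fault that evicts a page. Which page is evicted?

9

pos 1: 7 → fault, frames {7}
pos 2: 9 → fault, frames {7,9}
pos 3: 0 → fault, frames {7,9,0}
pos 4: 4 → fault, frames {7,9,0,4}
pos 5: 0 → hit
pos 6: 7 → hit
pos 7: 0 → hit
pos 8: 5 → fault, evict 7, frames {9,0,4,5}
pos 9: 7 → fault, evict 9, frames {0,4,5,7}
At position 9, page 9 is evicted.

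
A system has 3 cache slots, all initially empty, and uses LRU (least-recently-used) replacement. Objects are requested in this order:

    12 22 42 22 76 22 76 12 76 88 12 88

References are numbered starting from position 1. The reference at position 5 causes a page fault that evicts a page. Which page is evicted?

pos 1: 12: fault, frames (12)
pos 2: 22: fault, frames (12 22)
pos 3: 42: fault, frames (12 22 42)
pos 4: 22: hit
pos 5: 76: fault, evict 12, frames (42 22 76)
At position 5, page 12 is evicted.

12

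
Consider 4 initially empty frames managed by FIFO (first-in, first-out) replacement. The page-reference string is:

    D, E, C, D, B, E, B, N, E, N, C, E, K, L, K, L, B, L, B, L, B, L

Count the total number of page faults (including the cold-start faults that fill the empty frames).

7

D → fault, frames {D}
E → fault, frames {D,E}
C → fault, frames {D,E,C}
D → hit
B → fault, frames {D,E,C,B}
E → hit
B → hit
N → fault, evict D, frames {E,C,B,N}
E → hit
N → hit
C → hit
E → hit
K → fault, evict E, frames {C,B,N,K}
L → fault, evict C, frames {B,N,K,L}
K → hit
L → hit
B → hit
L → hit
B → hit
L → hit
B → hit
L → hit
Page faults: 7.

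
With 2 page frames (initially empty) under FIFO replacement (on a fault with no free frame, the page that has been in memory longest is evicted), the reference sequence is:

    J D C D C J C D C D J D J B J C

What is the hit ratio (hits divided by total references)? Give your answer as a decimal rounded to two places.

J → miss, frames [J]
D → miss, frames [J, D]
C → miss, evict J, frames [D, C]
D → hit
C → hit
J → miss, evict D, frames [C, J]
C → hit
D → miss, evict C, frames [J, D]
C → miss, evict J, frames [D, C]
D → hit
J → miss, evict D, frames [C, J]
D → miss, evict C, frames [J, D]
J → hit
B → miss, evict J, frames [D, B]
J → miss, evict D, frames [B, J]
C → miss, evict B, frames [J, C]
Hits: 5 of 16 references → 5/16 = 0.3125.

0.31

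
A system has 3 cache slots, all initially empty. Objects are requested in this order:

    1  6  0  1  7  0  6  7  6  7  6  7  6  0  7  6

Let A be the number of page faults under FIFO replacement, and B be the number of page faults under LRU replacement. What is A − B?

-1

Under FIFO: F F F . F . . . . . . . . . . . → 4 faults.
Under LRU: F F F . F . F . . . . . . . . . → 5 faults.
A − B = 4 − 5 = -1.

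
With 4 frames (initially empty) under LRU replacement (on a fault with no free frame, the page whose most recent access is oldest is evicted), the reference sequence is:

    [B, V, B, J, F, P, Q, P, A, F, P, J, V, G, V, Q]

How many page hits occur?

5

B → miss, frames [B]
V → miss, frames [B, V]
B → hit
J → miss, frames [V, B, J]
F → miss, frames [V, B, J, F]
P → miss, evict V, frames [B, J, F, P]
Q → miss, evict B, frames [J, F, P, Q]
P → hit
A → miss, evict J, frames [F, Q, P, A]
F → hit
P → hit
J → miss, evict Q, frames [A, F, P, J]
V → miss, evict A, frames [F, P, J, V]
G → miss, evict F, frames [P, J, V, G]
V → hit
Q → miss, evict P, frames [J, G, V, Q]
Hits: 5.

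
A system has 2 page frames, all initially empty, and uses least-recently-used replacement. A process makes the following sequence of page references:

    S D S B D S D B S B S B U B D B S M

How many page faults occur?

11

S → miss, frames {S}
D → miss, frames {S,D}
S → hit
B → miss, evict D, frames {S,B}
D → miss, evict S, frames {B,D}
S → miss, evict B, frames {D,S}
D → hit
B → miss, evict S, frames {D,B}
S → miss, evict D, frames {B,S}
B → hit
S → hit
B → hit
U → miss, evict S, frames {B,U}
B → hit
D → miss, evict U, frames {B,D}
B → hit
S → miss, evict D, frames {B,S}
M → miss, evict B, frames {S,M}
Page faults: 11.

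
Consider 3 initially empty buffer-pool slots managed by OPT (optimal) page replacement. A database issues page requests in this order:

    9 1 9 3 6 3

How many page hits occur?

9: fault, frames (9)
1: fault, frames (9 1)
9: hit
3: fault, frames (9 1 3)
6: fault, evict 1, frames (9 3 6)
3: hit
Hits: 2.

2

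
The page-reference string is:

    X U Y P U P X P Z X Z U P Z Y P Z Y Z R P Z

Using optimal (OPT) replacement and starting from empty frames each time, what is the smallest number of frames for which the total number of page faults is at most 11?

f=1: 22 faults
f=2: 12 faults
f=3: 8 faults
f=4: 7 faults
f=5: 6 faults
f=6: 6 faults
Smallest f with faults ≤ 11 is 3.

3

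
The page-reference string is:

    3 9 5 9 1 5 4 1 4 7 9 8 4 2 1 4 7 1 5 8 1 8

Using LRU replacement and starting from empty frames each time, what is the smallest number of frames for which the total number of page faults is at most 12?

f=1: 22 faults
f=2: 19 faults
f=3: 14 faults
f=4: 13 faults
f=5: 12 faults
f=6: 9 faults
f=7: 8 faults
f=8: 8 faults
Smallest f with faults ≤ 12 is 5.

5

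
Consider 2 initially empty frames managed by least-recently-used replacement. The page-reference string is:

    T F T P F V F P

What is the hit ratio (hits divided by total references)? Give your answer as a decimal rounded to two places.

T: fault, frames (T)
F: fault, frames (T F)
T: hit
P: fault, evict F, frames (T P)
F: fault, evict T, frames (P F)
V: fault, evict P, frames (F V)
F: hit
P: fault, evict V, frames (F P)
Hits: 2 of 8 references → 2/8 = 0.2500.

0.25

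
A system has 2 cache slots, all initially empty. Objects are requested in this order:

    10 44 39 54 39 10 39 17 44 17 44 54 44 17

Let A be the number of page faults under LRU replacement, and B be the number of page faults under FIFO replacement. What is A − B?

-1

Under LRU: F F F F . F . F F . . F . F → 9 faults.
Under FIFO: F F F F . F F F F . . F . F → 10 faults.
A − B = 9 − 10 = -1.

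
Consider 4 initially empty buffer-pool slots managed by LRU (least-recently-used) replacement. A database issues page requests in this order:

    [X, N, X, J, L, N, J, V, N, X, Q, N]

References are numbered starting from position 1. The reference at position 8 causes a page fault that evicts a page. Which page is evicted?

X

pos 1: X -> fault, frames [X]
pos 2: N -> fault, frames [X, N]
pos 3: X -> hit
pos 4: J -> fault, frames [N, X, J]
pos 5: L -> fault, frames [N, X, J, L]
pos 6: N -> hit
pos 7: J -> hit
pos 8: V -> fault, evict X, frames [L, N, J, V]
At position 8, page X is evicted.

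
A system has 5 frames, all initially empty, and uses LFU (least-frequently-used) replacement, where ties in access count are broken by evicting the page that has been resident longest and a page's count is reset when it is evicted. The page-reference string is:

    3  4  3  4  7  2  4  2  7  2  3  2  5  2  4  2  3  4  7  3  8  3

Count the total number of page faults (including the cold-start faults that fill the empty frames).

3 → miss, frames (3)
4 → miss, frames (3 4)
3 → hit
4 → hit
7 → miss, frames (3 4 7)
2 → miss, frames (3 4 7 2)
4 → hit
2 → hit
7 → hit
2 → hit
3 → hit
2 → hit
5 → miss, frames (3 4 7 2 5)
2 → hit
4 → hit
2 → hit
3 → hit
4 → hit
7 → hit
3 → hit
8 → miss, evict 5, frames (3 4 7 2 8)
3 → hit
Page faults: 6.

6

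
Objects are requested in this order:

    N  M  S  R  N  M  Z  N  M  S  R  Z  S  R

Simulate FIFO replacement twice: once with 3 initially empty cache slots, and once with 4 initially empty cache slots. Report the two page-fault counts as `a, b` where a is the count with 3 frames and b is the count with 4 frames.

3 frames: F F F F F F F . . F F . . . → 9 faults.
4 frames: F F F F . . F F F F F F . . → 10 faults.
10 > 9: adding a frame increased faults — Belady's anomaly.

9, 10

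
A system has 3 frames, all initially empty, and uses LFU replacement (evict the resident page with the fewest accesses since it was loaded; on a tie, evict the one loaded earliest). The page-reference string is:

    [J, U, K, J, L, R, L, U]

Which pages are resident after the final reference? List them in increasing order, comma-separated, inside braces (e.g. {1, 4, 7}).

{J, L, U}

J → fault, frames (J)
U → fault, frames (J U)
K → fault, frames (J U K)
J → hit
L → fault, evict U, frames (J K L)
R → fault, evict K, frames (J L R)
L → hit
U → fault, evict R, frames (J L U)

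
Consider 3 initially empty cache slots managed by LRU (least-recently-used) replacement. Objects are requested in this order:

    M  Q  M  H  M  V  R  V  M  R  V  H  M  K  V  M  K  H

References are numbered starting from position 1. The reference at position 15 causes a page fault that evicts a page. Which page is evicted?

pos 1: M: fault, frames (M)
pos 2: Q: fault, frames (M Q)
pos 3: M: hit
pos 4: H: fault, frames (Q M H)
pos 5: M: hit
pos 6: V: fault, evict Q, frames (H M V)
pos 7: R: fault, evict H, frames (M V R)
pos 8: V: hit
pos 9: M: hit
pos 10: R: hit
pos 11: V: hit
pos 12: H: fault, evict M, frames (R V H)
pos 13: M: fault, evict R, frames (V H M)
pos 14: K: fault, evict V, frames (H M K)
pos 15: V: fault, evict H, frames (M K V)
At position 15, page H is evicted.

H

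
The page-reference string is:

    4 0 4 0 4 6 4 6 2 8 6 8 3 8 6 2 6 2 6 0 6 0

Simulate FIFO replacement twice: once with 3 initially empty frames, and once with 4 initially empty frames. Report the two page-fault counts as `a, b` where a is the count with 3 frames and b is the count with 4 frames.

9, 8

3 frames: F F . . . F . . F F . . F . F F . . . F . . → 9 faults.
4 frames: F F . . . F . . F F . . F . . . . . . F F . → 8 faults.
8 < 9: adding a frame reduced faults, as is typical.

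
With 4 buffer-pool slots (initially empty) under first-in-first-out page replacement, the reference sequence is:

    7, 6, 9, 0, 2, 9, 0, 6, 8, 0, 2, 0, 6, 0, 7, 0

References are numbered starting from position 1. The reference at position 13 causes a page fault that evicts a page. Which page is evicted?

pos 1: 7 -> miss, frames {7}
pos 2: 6 -> miss, frames {7,6}
pos 3: 9 -> miss, frames {7,6,9}
pos 4: 0 -> miss, frames {7,6,9,0}
pos 5: 2 -> miss, evict 7, frames {6,9,0,2}
pos 6: 9 -> hit
pos 7: 0 -> hit
pos 8: 6 -> hit
pos 9: 8 -> miss, evict 6, frames {9,0,2,8}
pos 10: 0 -> hit
pos 11: 2 -> hit
pos 12: 0 -> hit
pos 13: 6 -> miss, evict 9, frames {0,2,8,6}
At position 13, page 9 is evicted.

9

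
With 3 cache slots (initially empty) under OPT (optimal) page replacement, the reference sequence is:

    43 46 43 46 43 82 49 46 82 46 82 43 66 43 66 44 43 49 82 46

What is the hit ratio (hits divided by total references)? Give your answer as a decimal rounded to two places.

0.55

43 → miss, frames {43}
46 → miss, frames {43,46}
43 → hit
46 → hit
43 → hit
82 → miss, frames {43,46,82}
49 → miss, evict 43, frames {46,82,49}
46 → hit
82 → hit
46 → hit
82 → hit
43 → miss, evict 46, frames {82,49,43}
66 → miss, evict 82, frames {49,43,66}
43 → hit
66 → hit
44 → miss, evict 66, frames {49,43,44}
43 → hit
49 → hit
82 → miss, evict 44, frames {49,43,82}
46 → miss, evict 82, frames {49,43,46}
Hits: 11 of 20 references → 11/20 = 0.5500.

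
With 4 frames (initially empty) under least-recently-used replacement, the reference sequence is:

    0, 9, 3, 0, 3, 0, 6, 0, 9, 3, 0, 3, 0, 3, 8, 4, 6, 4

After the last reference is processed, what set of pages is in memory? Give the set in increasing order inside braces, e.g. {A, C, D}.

0 → fault, frames (0)
9 → fault, frames (0 9)
3 → fault, frames (0 9 3)
0 → hit
3 → hit
0 → hit
6 → fault, frames (9 3 0 6)
0 → hit
9 → hit
3 → hit
0 → hit
3 → hit
0 → hit
3 → hit
8 → fault, evict 6, frames (9 0 3 8)
4 → fault, evict 9, frames (0 3 8 4)
6 → fault, evict 0, frames (3 8 4 6)
4 → hit

{3, 4, 6, 8}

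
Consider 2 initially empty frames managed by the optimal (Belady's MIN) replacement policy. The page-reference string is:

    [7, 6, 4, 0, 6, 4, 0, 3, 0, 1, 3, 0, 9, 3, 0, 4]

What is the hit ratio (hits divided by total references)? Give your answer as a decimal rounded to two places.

7 -> miss, frames {7}
6 -> miss, frames {7,6}
4 -> miss, evict 7, frames {6,4}
0 -> miss, evict 4, frames {6,0}
6 -> hit
4 -> miss, evict 6, frames {0,4}
0 -> hit
3 -> miss, evict 4, frames {0,3}
0 -> hit
1 -> miss, evict 0, frames {3,1}
3 -> hit
0 -> miss, evict 1, frames {3,0}
9 -> miss, evict 0, frames {3,9}
3 -> hit
0 -> miss, evict 9, frames {3,0}
4 -> miss, evict 0, frames {3,4}
Hits: 5 of 16 references → 5/16 = 0.3125.

0.31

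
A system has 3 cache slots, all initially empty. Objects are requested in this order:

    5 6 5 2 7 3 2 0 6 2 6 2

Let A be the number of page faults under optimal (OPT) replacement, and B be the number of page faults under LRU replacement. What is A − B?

-1

Under OPT: F F . F F F . F . . . . → 6 faults.
Under LRU: F F . F F F . F F . . . → 7 faults.
A − B = 6 − 7 = -1.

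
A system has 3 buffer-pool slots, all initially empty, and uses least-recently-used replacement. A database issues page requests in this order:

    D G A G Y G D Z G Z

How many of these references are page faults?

6

D: miss, frames [D]
G: miss, frames [D, G]
A: miss, frames [D, G, A]
G: hit
Y: miss, evict D, frames [A, G, Y]
G: hit
D: miss, evict A, frames [Y, G, D]
Z: miss, evict Y, frames [G, D, Z]
G: hit
Z: hit
Page faults: 6.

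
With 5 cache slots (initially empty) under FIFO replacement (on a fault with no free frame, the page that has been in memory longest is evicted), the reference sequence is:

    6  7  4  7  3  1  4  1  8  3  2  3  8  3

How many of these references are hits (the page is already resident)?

7

6: fault, frames {6}
7: fault, frames {6,7}
4: fault, frames {6,7,4}
7: hit
3: fault, frames {6,7,4,3}
1: fault, frames {6,7,4,3,1}
4: hit
1: hit
8: fault, evict 6, frames {7,4,3,1,8}
3: hit
2: fault, evict 7, frames {4,3,1,8,2}
3: hit
8: hit
3: hit
Hits: 7.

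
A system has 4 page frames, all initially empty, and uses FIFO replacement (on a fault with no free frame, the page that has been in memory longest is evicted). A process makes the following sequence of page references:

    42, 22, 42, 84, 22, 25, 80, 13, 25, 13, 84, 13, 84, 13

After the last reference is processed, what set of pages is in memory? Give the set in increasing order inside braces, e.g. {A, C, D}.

42: miss, frames (42)
22: miss, frames (42 22)
42: hit
84: miss, frames (42 22 84)
22: hit
25: miss, frames (42 22 84 25)
80: miss, evict 42, frames (22 84 25 80)
13: miss, evict 22, frames (84 25 80 13)
25: hit
13: hit
84: hit
13: hit
84: hit
13: hit

{13, 25, 80, 84}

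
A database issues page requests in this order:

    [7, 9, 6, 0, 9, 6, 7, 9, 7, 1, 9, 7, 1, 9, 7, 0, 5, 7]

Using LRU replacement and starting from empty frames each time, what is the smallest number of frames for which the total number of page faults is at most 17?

f=1: 18 faults
f=2: 17 faults
f=3: 8 faults
f=4: 7 faults
f=5: 6 faults
f=6: 6 faults
Smallest f with faults ≤ 17 is 2.

2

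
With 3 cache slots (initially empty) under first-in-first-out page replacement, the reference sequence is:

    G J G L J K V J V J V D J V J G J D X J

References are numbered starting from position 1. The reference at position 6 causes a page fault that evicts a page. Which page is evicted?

G

pos 1: G: miss, frames (G)
pos 2: J: miss, frames (G J)
pos 3: G: hit
pos 4: L: miss, frames (G J L)
pos 5: J: hit
pos 6: K: miss, evict G, frames (J L K)
At position 6, page G is evicted.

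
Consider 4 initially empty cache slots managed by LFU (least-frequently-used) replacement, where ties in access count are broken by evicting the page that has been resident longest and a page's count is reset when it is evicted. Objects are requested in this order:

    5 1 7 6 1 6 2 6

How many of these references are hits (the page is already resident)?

5: miss, frames {5}
1: miss, frames {5,1}
7: miss, frames {5,1,7}
6: miss, frames {5,1,7,6}
1: hit
6: hit
2: miss, evict 5, frames {1,7,6,2}
6: hit
Hits: 3.

3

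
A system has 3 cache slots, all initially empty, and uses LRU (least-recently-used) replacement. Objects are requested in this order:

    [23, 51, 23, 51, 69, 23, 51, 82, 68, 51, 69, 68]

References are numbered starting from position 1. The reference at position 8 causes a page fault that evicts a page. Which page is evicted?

pos 1: 23: miss, frames {23}
pos 2: 51: miss, frames {23,51}
pos 3: 23: hit
pos 4: 51: hit
pos 5: 69: miss, frames {23,51,69}
pos 6: 23: hit
pos 7: 51: hit
pos 8: 82: miss, evict 69, frames {23,51,82}
At position 8, page 69 is evicted.

69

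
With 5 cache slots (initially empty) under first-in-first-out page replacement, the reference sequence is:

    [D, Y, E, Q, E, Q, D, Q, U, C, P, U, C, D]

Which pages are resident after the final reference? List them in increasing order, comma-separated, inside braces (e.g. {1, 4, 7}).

{C, D, P, Q, U}

D -> miss, frames {D}
Y -> miss, frames {D,Y}
E -> miss, frames {D,Y,E}
Q -> miss, frames {D,Y,E,Q}
E -> hit
Q -> hit
D -> hit
Q -> hit
U -> miss, frames {D,Y,E,Q,U}
C -> miss, evict D, frames {Y,E,Q,U,C}
P -> miss, evict Y, frames {E,Q,U,C,P}
U -> hit
C -> hit
D -> miss, evict E, frames {Q,U,C,P,D}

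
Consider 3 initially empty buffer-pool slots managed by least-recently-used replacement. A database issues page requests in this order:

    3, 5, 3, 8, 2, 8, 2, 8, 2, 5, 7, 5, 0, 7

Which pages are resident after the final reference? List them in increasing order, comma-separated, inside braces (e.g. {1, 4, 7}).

{0, 5, 7}

3 -> fault, frames {3}
5 -> fault, frames {3,5}
3 -> hit
8 -> fault, frames {5,3,8}
2 -> fault, evict 5, frames {3,8,2}
8 -> hit
2 -> hit
8 -> hit
2 -> hit
5 -> fault, evict 3, frames {8,2,5}
7 -> fault, evict 8, frames {2,5,7}
5 -> hit
0 -> fault, evict 2, frames {7,5,0}
7 -> hit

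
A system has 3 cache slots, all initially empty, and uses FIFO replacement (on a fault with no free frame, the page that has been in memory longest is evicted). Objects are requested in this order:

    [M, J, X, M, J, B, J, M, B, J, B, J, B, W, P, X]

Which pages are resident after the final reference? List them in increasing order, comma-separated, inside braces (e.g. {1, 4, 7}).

{P, W, X}

M → miss, frames (M)
J → miss, frames (M J)
X → miss, frames (M J X)
M → hit
J → hit
B → miss, evict M, frames (J X B)
J → hit
M → miss, evict J, frames (X B M)
B → hit
J → miss, evict X, frames (B M J)
B → hit
J → hit
B → hit
W → miss, evict B, frames (M J W)
P → miss, evict M, frames (J W P)
X → miss, evict J, frames (W P X)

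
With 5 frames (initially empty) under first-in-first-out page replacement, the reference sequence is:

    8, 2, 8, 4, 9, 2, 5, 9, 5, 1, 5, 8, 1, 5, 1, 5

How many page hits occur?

9

8 -> miss, frames {8}
2 -> miss, frames {8,2}
8 -> hit
4 -> miss, frames {8,2,4}
9 -> miss, frames {8,2,4,9}
2 -> hit
5 -> miss, frames {8,2,4,9,5}
9 -> hit
5 -> hit
1 -> miss, evict 8, frames {2,4,9,5,1}
5 -> hit
8 -> miss, evict 2, frames {4,9,5,1,8}
1 -> hit
5 -> hit
1 -> hit
5 -> hit
Hits: 9.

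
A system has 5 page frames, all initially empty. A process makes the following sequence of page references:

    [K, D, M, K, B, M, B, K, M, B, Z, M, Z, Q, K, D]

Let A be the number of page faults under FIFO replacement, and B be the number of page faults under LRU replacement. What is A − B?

1

Under FIFO: F F F . F . . . . . F . . F F F → 8 faults.
Under LRU: F F F . F . . . . . F . . F . F → 7 faults.
A − B = 8 − 7 = 1.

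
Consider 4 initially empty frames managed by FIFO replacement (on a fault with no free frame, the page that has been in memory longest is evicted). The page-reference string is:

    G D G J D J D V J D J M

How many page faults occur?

G → fault, frames {G}
D → fault, frames {G,D}
G → hit
J → fault, frames {G,D,J}
D → hit
J → hit
D → hit
V → fault, frames {G,D,J,V}
J → hit
D → hit
J → hit
M → fault, evict G, frames {D,J,V,M}
Page faults: 5.

5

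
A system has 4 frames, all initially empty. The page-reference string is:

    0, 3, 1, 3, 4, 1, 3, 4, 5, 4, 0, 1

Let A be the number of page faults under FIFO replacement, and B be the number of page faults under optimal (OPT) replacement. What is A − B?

1

Under FIFO: F F F . F . . . F . F . → 6 faults.
Under OPT: F F F . F . . . F . . . → 5 faults.
A − B = 6 − 5 = 1.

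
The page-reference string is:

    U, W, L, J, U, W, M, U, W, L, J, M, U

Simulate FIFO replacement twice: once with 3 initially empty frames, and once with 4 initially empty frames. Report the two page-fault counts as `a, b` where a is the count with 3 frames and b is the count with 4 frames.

3 frames: F F F F F F F . . F F . F → 10 faults.
4 frames: F F F F . . F F F F F F F → 11 faults.
11 > 10: adding a frame increased faults — Belady's anomaly.

10, 11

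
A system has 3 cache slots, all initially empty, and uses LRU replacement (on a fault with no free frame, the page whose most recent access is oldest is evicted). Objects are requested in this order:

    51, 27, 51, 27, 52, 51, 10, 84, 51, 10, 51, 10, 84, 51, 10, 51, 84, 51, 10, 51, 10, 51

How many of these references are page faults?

51 -> fault, frames {51}
27 -> fault, frames {51,27}
51 -> hit
27 -> hit
52 -> fault, frames {51,27,52}
51 -> hit
10 -> fault, evict 27, frames {52,51,10}
84 -> fault, evict 52, frames {51,10,84}
51 -> hit
10 -> hit
51 -> hit
10 -> hit
84 -> hit
51 -> hit
10 -> hit
51 -> hit
84 -> hit
51 -> hit
10 -> hit
51 -> hit
10 -> hit
51 -> hit
Page faults: 5.

5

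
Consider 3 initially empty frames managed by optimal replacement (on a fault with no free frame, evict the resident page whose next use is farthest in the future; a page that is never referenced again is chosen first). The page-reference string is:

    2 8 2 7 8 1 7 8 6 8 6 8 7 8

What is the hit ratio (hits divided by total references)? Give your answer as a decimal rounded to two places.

2 → miss, frames (2)
8 → miss, frames (2 8)
2 → hit
7 → miss, frames (2 8 7)
8 → hit
1 → miss, evict 2, frames (8 7 1)
7 → hit
8 → hit
6 → miss, evict 1, frames (8 7 6)
8 → hit
6 → hit
8 → hit
7 → hit
8 → hit
Hits: 9 of 14 references → 9/14 = 0.6429.

0.64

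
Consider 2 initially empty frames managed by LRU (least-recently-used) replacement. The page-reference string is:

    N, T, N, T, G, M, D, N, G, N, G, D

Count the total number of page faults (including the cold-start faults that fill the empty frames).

N → fault, frames {N}
T → fault, frames {N,T}
N → hit
T → hit
G → fault, evict N, frames {T,G}
M → fault, evict T, frames {G,M}
D → fault, evict G, frames {M,D}
N → fault, evict M, frames {D,N}
G → fault, evict D, frames {N,G}
N → hit
G → hit
D → fault, evict N, frames {G,D}
Page faults: 8.

8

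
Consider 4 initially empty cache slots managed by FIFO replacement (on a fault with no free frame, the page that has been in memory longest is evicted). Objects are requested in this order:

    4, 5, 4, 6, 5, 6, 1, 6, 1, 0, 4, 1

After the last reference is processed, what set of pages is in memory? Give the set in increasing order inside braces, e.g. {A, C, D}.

{0, 1, 4, 6}

4 → miss, frames [4]
5 → miss, frames [4, 5]
4 → hit
6 → miss, frames [4, 5, 6]
5 → hit
6 → hit
1 → miss, frames [4, 5, 6, 1]
6 → hit
1 → hit
0 → miss, evict 4, frames [5, 6, 1, 0]
4 → miss, evict 5, frames [6, 1, 0, 4]
1 → hit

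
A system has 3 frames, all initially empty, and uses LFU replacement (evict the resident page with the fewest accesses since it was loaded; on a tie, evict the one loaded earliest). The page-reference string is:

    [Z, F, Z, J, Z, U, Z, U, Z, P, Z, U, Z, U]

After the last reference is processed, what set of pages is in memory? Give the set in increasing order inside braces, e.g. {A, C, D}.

Z → fault, frames (Z)
F → fault, frames (Z F)
Z → hit
J → fault, frames (Z F J)
Z → hit
U → fault, evict F, frames (Z J U)
Z → hit
U → hit
Z → hit
P → fault, evict J, frames (Z U P)
Z → hit
U → hit
Z → hit
U → hit

{P, U, Z}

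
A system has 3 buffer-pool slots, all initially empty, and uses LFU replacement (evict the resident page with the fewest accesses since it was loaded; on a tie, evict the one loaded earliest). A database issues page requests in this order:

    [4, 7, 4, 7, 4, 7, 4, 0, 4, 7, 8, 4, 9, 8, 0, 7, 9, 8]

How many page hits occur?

4 -> fault, frames [4]
7 -> fault, frames [4, 7]
4 -> hit
7 -> hit
4 -> hit
7 -> hit
4 -> hit
0 -> fault, frames [4, 7, 0]
4 -> hit
7 -> hit
8 -> fault, evict 0, frames [4, 7, 8]
4 -> hit
9 -> fault, evict 8, frames [4, 7, 9]
8 -> fault, evict 9, frames [4, 7, 8]
0 -> fault, evict 8, frames [4, 7, 0]
7 -> hit
9 -> fault, evict 0, frames [4, 7, 9]
8 -> fault, evict 9, frames [4, 7, 8]
Hits: 9.

9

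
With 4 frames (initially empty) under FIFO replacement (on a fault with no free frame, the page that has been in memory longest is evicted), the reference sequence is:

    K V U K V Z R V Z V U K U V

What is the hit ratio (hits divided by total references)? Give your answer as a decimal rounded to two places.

K → fault, frames {K}
V → fault, frames {K,V}
U → fault, frames {K,V,U}
K → hit
V → hit
Z → fault, frames {K,V,U,Z}
R → fault, evict K, frames {V,U,Z,R}
V → hit
Z → hit
V → hit
U → hit
K → fault, evict V, frames {U,Z,R,K}
U → hit
V → fault, evict U, frames {Z,R,K,V}
Hits: 7 of 14 references → 7/14 = 0.5000.

0.50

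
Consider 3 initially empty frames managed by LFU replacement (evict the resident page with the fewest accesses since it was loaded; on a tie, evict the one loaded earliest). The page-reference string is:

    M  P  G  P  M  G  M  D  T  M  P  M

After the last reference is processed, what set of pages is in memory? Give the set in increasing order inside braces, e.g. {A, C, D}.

{G, M, P}

M: fault, frames {M}
P: fault, frames {M,P}
G: fault, frames {M,P,G}
P: hit
M: hit
G: hit
M: hit
D: fault, evict P, frames {M,G,D}
T: fault, evict D, frames {M,G,T}
M: hit
P: fault, evict T, frames {M,G,P}
M: hit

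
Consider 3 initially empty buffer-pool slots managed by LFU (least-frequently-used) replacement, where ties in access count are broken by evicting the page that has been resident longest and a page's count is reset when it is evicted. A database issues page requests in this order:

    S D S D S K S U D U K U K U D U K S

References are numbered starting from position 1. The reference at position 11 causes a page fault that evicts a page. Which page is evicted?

pos 1: S -> fault, frames {S}
pos 2: D -> fault, frames {S,D}
pos 3: S -> hit
pos 4: D -> hit
pos 5: S -> hit
pos 6: K -> fault, frames {S,D,K}
pos 7: S -> hit
pos 8: U -> fault, evict K, frames {S,D,U}
pos 9: D -> hit
pos 10: U -> hit
pos 11: K -> fault, evict U, frames {S,D,K}
At position 11, page U is evicted.

U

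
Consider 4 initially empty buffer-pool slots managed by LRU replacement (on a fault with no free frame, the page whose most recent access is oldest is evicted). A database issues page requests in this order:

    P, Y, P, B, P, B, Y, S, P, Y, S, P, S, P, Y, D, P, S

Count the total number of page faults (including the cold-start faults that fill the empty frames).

5

P → fault, frames {P}
Y → fault, frames {P,Y}
P → hit
B → fault, frames {Y,P,B}
P → hit
B → hit
Y → hit
S → fault, frames {P,B,Y,S}
P → hit
Y → hit
S → hit
P → hit
S → hit
P → hit
Y → hit
D → fault, evict B, frames {S,P,Y,D}
P → hit
S → hit
Page faults: 5.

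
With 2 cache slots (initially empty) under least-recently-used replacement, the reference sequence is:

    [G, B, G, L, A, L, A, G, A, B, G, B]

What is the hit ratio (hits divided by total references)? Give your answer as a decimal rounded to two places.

0.42

G: fault, frames (G)
B: fault, frames (G B)
G: hit
L: fault, evict B, frames (G L)
A: fault, evict G, frames (L A)
L: hit
A: hit
G: fault, evict L, frames (A G)
A: hit
B: fault, evict G, frames (A B)
G: fault, evict A, frames (B G)
B: hit
Hits: 5 of 12 references → 5/12 = 0.4167.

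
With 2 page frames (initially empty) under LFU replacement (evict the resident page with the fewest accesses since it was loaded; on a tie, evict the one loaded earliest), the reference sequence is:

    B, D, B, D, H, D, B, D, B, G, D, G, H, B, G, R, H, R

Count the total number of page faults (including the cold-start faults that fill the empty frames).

11

B → fault, frames {B}
D → fault, frames {B,D}
B → hit
D → hit
H → fault, evict B, frames {D,H}
D → hit
B → fault, evict H, frames {D,B}
D → hit
B → hit
G → fault, evict B, frames {D,G}
D → hit
G → hit
H → fault, evict G, frames {D,H}
B → fault, evict H, frames {D,B}
G → fault, evict B, frames {D,G}
R → fault, evict G, frames {D,R}
H → fault, evict R, frames {D,H}
R → fault, evict H, frames {D,R}
Page faults: 11.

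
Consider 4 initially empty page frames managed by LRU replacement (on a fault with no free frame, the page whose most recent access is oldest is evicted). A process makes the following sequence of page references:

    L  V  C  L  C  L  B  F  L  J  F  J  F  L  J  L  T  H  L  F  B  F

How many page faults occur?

10

L -> miss, frames {L}
V -> miss, frames {L,V}
C -> miss, frames {L,V,C}
L -> hit
C -> hit
L -> hit
B -> miss, frames {V,C,L,B}
F -> miss, evict V, frames {C,L,B,F}
L -> hit
J -> miss, evict C, frames {B,F,L,J}
F -> hit
J -> hit
F -> hit
L -> hit
J -> hit
L -> hit
T -> miss, evict B, frames {F,J,L,T}
H -> miss, evict F, frames {J,L,T,H}
L -> hit
F -> miss, evict J, frames {T,H,L,F}
B -> miss, evict T, frames {H,L,F,B}
F -> hit
Page faults: 10.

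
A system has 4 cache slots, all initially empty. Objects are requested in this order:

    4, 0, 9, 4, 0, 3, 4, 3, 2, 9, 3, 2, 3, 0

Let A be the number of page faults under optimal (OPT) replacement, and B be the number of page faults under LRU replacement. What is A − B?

Under OPT: F F F . . F . . F . . . . . → 5 faults.
Under LRU: F F F . . F . . F F . . . F → 7 faults.
A − B = 5 − 7 = -2.

-2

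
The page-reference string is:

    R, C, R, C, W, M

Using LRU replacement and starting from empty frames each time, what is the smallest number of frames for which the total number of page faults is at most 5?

2

f=1: 6 faults
f=2: 4 faults
f=3: 4 faults
f=4: 4 faults
Smallest f with faults ≤ 5 is 2.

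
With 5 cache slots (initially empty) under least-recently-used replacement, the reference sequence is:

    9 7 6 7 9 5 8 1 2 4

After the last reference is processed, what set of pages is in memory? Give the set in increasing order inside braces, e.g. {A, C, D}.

{1, 2, 4, 5, 8}

9 -> miss, frames {9}
7 -> miss, frames {9,7}
6 -> miss, frames {9,7,6}
7 -> hit
9 -> hit
5 -> miss, frames {6,7,9,5}
8 -> miss, frames {6,7,9,5,8}
1 -> miss, evict 6, frames {7,9,5,8,1}
2 -> miss, evict 7, frames {9,5,8,1,2}
4 -> miss, evict 9, frames {5,8,1,2,4}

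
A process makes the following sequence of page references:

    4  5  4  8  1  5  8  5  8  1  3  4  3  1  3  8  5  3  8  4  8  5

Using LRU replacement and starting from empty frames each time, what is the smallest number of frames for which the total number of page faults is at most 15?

f=1: 22 faults
f=2: 16 faults
f=3: 11 faults
f=4: 8 faults
f=5: 5 faults
Smallest f with faults ≤ 15 is 3.

3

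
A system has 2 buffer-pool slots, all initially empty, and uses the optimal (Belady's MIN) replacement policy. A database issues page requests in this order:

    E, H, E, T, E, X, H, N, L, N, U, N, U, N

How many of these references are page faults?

8

E -> miss, frames {E}
H -> miss, frames {E,H}
E -> hit
T -> miss, evict H, frames {E,T}
E -> hit
X -> miss, evict T, frames {E,X}
H -> miss, evict X, frames {E,H}
N -> miss, evict H, frames {E,N}
L -> miss, evict E, frames {N,L}
N -> hit
U -> miss, evict L, frames {N,U}
N -> hit
U -> hit
N -> hit
Page faults: 8.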